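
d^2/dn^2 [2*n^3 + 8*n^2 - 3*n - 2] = 12*n + 16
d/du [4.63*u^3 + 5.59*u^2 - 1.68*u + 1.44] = 13.89*u^2 + 11.18*u - 1.68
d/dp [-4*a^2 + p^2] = 2*p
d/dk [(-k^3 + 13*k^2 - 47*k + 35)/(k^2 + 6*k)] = (-k^4 - 12*k^3 + 125*k^2 - 70*k - 210)/(k^2*(k^2 + 12*k + 36))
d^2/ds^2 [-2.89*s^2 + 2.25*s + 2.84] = -5.78000000000000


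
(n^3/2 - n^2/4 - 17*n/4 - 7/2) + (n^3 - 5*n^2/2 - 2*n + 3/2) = 3*n^3/2 - 11*n^2/4 - 25*n/4 - 2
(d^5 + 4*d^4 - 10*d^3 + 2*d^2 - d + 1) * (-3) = -3*d^5 - 12*d^4 + 30*d^3 - 6*d^2 + 3*d - 3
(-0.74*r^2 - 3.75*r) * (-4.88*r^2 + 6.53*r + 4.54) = 3.6112*r^4 + 13.4678*r^3 - 27.8471*r^2 - 17.025*r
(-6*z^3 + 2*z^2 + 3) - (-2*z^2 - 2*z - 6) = -6*z^3 + 4*z^2 + 2*z + 9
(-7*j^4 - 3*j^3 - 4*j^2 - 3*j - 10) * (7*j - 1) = -49*j^5 - 14*j^4 - 25*j^3 - 17*j^2 - 67*j + 10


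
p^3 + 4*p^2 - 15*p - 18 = (p - 3)*(p + 1)*(p + 6)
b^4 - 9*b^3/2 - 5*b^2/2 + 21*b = b*(b - 7/2)*(b - 3)*(b + 2)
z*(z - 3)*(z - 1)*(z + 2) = z^4 - 2*z^3 - 5*z^2 + 6*z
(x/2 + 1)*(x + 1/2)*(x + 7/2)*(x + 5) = x^4/2 + 11*x^3/2 + 159*x^2/8 + 209*x/8 + 35/4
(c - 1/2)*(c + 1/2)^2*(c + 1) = c^4 + 3*c^3/2 + c^2/4 - 3*c/8 - 1/8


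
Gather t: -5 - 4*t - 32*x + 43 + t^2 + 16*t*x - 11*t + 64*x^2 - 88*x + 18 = t^2 + t*(16*x - 15) + 64*x^2 - 120*x + 56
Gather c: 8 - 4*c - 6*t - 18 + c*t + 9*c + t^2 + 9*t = c*(t + 5) + t^2 + 3*t - 10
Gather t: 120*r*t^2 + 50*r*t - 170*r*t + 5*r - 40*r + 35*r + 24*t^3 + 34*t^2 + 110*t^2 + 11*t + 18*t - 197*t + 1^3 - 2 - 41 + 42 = 24*t^3 + t^2*(120*r + 144) + t*(-120*r - 168)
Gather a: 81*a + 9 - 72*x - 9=81*a - 72*x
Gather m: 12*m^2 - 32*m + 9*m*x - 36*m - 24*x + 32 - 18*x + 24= 12*m^2 + m*(9*x - 68) - 42*x + 56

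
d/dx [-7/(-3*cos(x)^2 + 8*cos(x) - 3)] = 14*(3*cos(x) - 4)*sin(x)/(3*cos(x)^2 - 8*cos(x) + 3)^2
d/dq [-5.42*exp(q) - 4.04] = -5.42*exp(q)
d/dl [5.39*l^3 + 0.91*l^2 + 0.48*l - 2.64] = 16.17*l^2 + 1.82*l + 0.48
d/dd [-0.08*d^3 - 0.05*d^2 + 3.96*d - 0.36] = -0.24*d^2 - 0.1*d + 3.96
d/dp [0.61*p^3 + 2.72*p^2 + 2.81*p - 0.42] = 1.83*p^2 + 5.44*p + 2.81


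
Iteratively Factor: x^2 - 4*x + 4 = (x - 2)*(x - 2)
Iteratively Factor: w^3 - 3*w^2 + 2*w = (w)*(w^2 - 3*w + 2) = w*(w - 1)*(w - 2)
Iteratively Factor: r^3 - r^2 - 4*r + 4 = (r + 2)*(r^2 - 3*r + 2) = (r - 1)*(r + 2)*(r - 2)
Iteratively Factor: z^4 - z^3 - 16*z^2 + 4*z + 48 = (z - 2)*(z^3 + z^2 - 14*z - 24) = (z - 4)*(z - 2)*(z^2 + 5*z + 6) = (z - 4)*(z - 2)*(z + 2)*(z + 3)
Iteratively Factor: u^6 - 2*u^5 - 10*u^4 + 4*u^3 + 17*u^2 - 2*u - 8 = (u + 2)*(u^5 - 4*u^4 - 2*u^3 + 8*u^2 + u - 4) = (u + 1)*(u + 2)*(u^4 - 5*u^3 + 3*u^2 + 5*u - 4) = (u - 1)*(u + 1)*(u + 2)*(u^3 - 4*u^2 - u + 4) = (u - 4)*(u - 1)*(u + 1)*(u + 2)*(u^2 - 1) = (u - 4)*(u - 1)^2*(u + 1)*(u + 2)*(u + 1)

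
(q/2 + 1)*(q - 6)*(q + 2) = q^3/2 - q^2 - 10*q - 12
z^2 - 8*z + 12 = (z - 6)*(z - 2)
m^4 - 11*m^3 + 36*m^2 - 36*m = m*(m - 6)*(m - 3)*(m - 2)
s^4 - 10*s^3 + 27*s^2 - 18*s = s*(s - 6)*(s - 3)*(s - 1)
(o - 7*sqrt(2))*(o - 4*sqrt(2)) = o^2 - 11*sqrt(2)*o + 56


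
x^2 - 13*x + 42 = (x - 7)*(x - 6)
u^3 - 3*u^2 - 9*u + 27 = (u - 3)^2*(u + 3)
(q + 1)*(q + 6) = q^2 + 7*q + 6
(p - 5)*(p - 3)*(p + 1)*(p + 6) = p^4 - p^3 - 35*p^2 + 57*p + 90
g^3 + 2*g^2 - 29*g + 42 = (g - 3)*(g - 2)*(g + 7)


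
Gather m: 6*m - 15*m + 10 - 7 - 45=-9*m - 42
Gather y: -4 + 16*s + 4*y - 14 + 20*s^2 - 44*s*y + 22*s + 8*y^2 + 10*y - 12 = 20*s^2 + 38*s + 8*y^2 + y*(14 - 44*s) - 30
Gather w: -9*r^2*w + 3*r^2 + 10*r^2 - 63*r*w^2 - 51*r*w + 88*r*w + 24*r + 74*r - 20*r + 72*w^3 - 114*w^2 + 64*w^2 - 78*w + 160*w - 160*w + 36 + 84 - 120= 13*r^2 + 78*r + 72*w^3 + w^2*(-63*r - 50) + w*(-9*r^2 + 37*r - 78)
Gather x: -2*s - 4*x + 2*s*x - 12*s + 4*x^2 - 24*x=-14*s + 4*x^2 + x*(2*s - 28)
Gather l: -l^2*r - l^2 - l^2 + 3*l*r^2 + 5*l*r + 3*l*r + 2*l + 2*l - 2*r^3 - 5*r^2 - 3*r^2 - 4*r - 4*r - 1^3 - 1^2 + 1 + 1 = l^2*(-r - 2) + l*(3*r^2 + 8*r + 4) - 2*r^3 - 8*r^2 - 8*r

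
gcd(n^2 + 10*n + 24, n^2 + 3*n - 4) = n + 4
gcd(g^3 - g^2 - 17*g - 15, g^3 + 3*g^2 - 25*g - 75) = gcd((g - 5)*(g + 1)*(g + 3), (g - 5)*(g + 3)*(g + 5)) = g^2 - 2*g - 15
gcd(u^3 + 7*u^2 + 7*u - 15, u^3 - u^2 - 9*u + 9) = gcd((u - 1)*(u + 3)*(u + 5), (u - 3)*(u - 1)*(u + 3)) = u^2 + 2*u - 3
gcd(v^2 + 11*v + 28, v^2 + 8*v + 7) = v + 7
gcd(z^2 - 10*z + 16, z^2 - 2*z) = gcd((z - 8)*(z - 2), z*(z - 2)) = z - 2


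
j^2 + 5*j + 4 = (j + 1)*(j + 4)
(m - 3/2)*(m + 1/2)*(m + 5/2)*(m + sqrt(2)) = m^4 + sqrt(2)*m^3 + 3*m^3/2 - 13*m^2/4 + 3*sqrt(2)*m^2/2 - 13*sqrt(2)*m/4 - 15*m/8 - 15*sqrt(2)/8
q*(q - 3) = q^2 - 3*q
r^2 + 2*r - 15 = (r - 3)*(r + 5)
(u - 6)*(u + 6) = u^2 - 36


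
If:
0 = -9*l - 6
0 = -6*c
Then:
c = 0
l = -2/3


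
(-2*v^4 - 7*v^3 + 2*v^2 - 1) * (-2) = 4*v^4 + 14*v^3 - 4*v^2 + 2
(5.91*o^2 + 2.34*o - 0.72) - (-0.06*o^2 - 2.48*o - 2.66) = 5.97*o^2 + 4.82*o + 1.94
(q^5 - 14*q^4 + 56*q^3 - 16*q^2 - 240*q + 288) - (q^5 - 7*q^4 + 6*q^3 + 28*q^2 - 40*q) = -7*q^4 + 50*q^3 - 44*q^2 - 200*q + 288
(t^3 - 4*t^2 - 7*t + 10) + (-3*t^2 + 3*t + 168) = t^3 - 7*t^2 - 4*t + 178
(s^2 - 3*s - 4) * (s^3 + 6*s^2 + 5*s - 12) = s^5 + 3*s^4 - 17*s^3 - 51*s^2 + 16*s + 48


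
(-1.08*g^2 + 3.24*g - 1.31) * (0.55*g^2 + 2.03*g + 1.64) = -0.594*g^4 - 0.4104*g^3 + 4.0855*g^2 + 2.6543*g - 2.1484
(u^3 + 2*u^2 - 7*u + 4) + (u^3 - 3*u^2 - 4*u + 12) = 2*u^3 - u^2 - 11*u + 16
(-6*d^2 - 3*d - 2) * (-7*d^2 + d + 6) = 42*d^4 + 15*d^3 - 25*d^2 - 20*d - 12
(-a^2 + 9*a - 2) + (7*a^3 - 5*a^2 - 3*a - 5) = 7*a^3 - 6*a^2 + 6*a - 7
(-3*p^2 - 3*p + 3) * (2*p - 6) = -6*p^3 + 12*p^2 + 24*p - 18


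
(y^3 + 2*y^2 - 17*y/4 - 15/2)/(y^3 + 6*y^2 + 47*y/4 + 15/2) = (y - 2)/(y + 2)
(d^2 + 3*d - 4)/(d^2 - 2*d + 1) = (d + 4)/(d - 1)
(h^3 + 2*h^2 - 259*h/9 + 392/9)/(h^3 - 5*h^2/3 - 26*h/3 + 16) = (h^2 + 14*h/3 - 49/3)/(h^2 + h - 6)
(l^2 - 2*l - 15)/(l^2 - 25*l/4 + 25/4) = 4*(l + 3)/(4*l - 5)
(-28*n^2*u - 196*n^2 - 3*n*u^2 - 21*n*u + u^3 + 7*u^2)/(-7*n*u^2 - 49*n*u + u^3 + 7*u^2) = (4*n + u)/u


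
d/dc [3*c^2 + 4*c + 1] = 6*c + 4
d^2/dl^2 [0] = 0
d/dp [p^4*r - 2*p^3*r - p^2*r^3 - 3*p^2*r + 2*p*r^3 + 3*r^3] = 2*r*(2*p^3 - 3*p^2 - p*r^2 - 3*p + r^2)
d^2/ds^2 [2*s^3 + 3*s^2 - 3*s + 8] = 12*s + 6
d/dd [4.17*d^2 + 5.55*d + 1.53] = 8.34*d + 5.55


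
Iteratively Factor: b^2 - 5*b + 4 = (b - 1)*(b - 4)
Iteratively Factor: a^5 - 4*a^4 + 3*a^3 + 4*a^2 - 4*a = (a - 2)*(a^4 - 2*a^3 - a^2 + 2*a) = (a - 2)^2*(a^3 - a) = (a - 2)^2*(a + 1)*(a^2 - a) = a*(a - 2)^2*(a + 1)*(a - 1)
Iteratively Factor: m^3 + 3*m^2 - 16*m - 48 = (m + 3)*(m^2 - 16) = (m - 4)*(m + 3)*(m + 4)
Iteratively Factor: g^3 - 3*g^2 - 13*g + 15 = (g + 3)*(g^2 - 6*g + 5) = (g - 5)*(g + 3)*(g - 1)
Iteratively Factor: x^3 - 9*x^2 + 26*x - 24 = (x - 2)*(x^2 - 7*x + 12) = (x - 4)*(x - 2)*(x - 3)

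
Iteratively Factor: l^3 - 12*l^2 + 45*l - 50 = (l - 2)*(l^2 - 10*l + 25) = (l - 5)*(l - 2)*(l - 5)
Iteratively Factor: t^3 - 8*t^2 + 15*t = (t - 3)*(t^2 - 5*t) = t*(t - 3)*(t - 5)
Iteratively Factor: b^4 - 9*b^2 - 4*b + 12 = (b + 2)*(b^3 - 2*b^2 - 5*b + 6) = (b - 3)*(b + 2)*(b^2 + b - 2) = (b - 3)*(b + 2)^2*(b - 1)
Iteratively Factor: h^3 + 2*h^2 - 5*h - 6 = (h + 1)*(h^2 + h - 6) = (h + 1)*(h + 3)*(h - 2)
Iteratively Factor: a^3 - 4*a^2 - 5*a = (a - 5)*(a^2 + a) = a*(a - 5)*(a + 1)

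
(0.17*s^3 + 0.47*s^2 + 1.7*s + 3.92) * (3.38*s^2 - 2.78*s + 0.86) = 0.5746*s^5 + 1.116*s^4 + 4.5856*s^3 + 8.9278*s^2 - 9.4356*s + 3.3712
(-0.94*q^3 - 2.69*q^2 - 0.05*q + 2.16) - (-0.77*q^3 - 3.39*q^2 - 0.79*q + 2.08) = -0.17*q^3 + 0.7*q^2 + 0.74*q + 0.0800000000000001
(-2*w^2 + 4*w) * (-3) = 6*w^2 - 12*w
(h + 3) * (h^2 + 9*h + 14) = h^3 + 12*h^2 + 41*h + 42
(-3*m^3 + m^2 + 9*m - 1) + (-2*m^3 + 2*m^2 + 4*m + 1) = -5*m^3 + 3*m^2 + 13*m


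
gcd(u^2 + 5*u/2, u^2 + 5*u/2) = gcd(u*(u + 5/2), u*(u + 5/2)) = u^2 + 5*u/2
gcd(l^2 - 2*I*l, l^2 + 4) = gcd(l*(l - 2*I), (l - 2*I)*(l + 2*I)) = l - 2*I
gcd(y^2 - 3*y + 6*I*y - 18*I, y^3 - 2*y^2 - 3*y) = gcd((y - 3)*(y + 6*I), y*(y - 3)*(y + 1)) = y - 3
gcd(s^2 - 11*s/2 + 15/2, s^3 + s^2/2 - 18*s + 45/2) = s - 3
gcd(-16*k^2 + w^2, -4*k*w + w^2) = -4*k + w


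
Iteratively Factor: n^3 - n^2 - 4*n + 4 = (n + 2)*(n^2 - 3*n + 2) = (n - 1)*(n + 2)*(n - 2)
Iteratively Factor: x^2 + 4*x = (x)*(x + 4)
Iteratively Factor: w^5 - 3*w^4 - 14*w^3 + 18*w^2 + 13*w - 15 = (w - 5)*(w^4 + 2*w^3 - 4*w^2 - 2*w + 3) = (w - 5)*(w + 3)*(w^3 - w^2 - w + 1) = (w - 5)*(w - 1)*(w + 3)*(w^2 - 1) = (w - 5)*(w - 1)^2*(w + 3)*(w + 1)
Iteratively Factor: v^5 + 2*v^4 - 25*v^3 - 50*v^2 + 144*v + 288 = (v - 4)*(v^4 + 6*v^3 - v^2 - 54*v - 72) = (v - 4)*(v + 3)*(v^3 + 3*v^2 - 10*v - 24) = (v - 4)*(v - 3)*(v + 3)*(v^2 + 6*v + 8) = (v - 4)*(v - 3)*(v + 3)*(v + 4)*(v + 2)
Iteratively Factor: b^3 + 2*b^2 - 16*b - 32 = (b + 4)*(b^2 - 2*b - 8) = (b + 2)*(b + 4)*(b - 4)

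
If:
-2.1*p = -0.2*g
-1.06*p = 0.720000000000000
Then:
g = -7.13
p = -0.68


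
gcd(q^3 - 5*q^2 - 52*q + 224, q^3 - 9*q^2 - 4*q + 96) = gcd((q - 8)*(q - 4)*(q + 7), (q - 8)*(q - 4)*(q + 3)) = q^2 - 12*q + 32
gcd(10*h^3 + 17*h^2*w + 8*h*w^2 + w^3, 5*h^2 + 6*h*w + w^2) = 5*h^2 + 6*h*w + w^2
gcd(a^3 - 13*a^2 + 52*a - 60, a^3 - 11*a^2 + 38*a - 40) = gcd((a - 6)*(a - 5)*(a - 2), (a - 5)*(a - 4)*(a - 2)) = a^2 - 7*a + 10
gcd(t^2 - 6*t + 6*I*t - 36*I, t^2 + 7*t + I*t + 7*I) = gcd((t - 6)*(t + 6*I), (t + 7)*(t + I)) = 1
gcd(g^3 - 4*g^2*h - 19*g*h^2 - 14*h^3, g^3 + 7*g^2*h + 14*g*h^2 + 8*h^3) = g^2 + 3*g*h + 2*h^2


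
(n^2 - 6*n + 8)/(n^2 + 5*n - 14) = (n - 4)/(n + 7)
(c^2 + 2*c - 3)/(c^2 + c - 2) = (c + 3)/(c + 2)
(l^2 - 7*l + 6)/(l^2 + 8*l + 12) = (l^2 - 7*l + 6)/(l^2 + 8*l + 12)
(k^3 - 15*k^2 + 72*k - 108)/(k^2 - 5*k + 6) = (k^2 - 12*k + 36)/(k - 2)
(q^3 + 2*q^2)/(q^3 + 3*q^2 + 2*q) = q/(q + 1)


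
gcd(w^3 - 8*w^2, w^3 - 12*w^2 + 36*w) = w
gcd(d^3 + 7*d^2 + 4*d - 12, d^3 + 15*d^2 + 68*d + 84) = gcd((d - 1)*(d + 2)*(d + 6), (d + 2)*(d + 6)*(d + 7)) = d^2 + 8*d + 12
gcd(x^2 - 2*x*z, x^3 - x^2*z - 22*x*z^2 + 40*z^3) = x - 2*z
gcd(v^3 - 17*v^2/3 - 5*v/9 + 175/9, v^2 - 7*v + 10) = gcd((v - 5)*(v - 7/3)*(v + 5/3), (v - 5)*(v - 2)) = v - 5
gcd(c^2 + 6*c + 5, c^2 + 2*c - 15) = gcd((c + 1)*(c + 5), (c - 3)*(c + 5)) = c + 5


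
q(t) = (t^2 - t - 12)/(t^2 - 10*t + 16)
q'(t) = (10 - 2*t)*(t^2 - t - 12)/(t^2 - 10*t + 16)^2 + (2*t - 1)/(t^2 - 10*t + 16)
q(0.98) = -1.68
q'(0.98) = -1.75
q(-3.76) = 0.09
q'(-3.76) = -0.10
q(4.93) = -0.82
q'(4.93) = -0.97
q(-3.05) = 0.01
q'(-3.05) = -0.13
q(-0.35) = -0.59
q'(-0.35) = -0.41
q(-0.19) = -0.66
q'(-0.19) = -0.46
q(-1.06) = -0.35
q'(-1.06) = -0.27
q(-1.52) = -0.24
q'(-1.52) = -0.22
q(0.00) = -0.75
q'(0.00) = -0.53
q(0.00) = -0.75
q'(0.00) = -0.53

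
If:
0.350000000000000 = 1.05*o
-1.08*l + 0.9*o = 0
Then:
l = 0.28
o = 0.33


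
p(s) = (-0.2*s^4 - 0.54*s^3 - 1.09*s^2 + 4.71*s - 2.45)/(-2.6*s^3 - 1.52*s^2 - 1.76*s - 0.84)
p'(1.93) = 0.21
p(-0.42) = 26.02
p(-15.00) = -1.02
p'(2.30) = 0.18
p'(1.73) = 0.23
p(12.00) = 1.09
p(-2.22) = -0.72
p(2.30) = 0.21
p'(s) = (7.8*s^2 + 3.04*s + 1.76)*(-0.2*s^4 - 0.54*s^3 - 1.09*s^2 + 4.71*s - 2.45)/(-2.6*s^3 - 1.52*s^2 - 1.76*s - 0.84)^2 + (-0.8*s^3 - 1.62*s^2 - 2.18*s + 4.71)/(-2.6*s^3 - 1.52*s^2 - 1.76*s - 0.84) = (0.52*s^6 + 0.608000000000001*s^5 - 0.9572*s^4 + 27.0648*s^3 - 8.67160000000001*s^2 - 5.6168*s - 8.2684)/(6.76*s^6 + 7.904*s^5 + 11.4624*s^4 + 9.7184*s^3 + 5.6512*s^2 + 2.9568*s + 0.7056)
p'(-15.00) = 0.07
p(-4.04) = -0.37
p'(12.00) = 0.08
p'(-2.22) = -0.57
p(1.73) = 0.10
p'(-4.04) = -0.02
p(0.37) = 0.48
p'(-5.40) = 0.03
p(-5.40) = -0.39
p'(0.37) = -3.04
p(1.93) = 0.14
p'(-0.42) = -304.98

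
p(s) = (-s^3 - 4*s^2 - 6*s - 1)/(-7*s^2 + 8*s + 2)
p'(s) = (14*s - 8)*(-s^3 - 4*s^2 - 6*s - 1)/(-7*s^2 + 8*s + 2)^2 + (-3*s^2 - 8*s - 6)/(-7*s^2 + 8*s + 2) = (7*s^4 - 16*s^3 - 80*s^2 - 30*s - 4)/(49*s^4 - 112*s^3 + 36*s^2 + 32*s + 4)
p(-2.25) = -0.07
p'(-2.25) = 0.01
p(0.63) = -1.55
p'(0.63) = -3.17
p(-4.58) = -0.21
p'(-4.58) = 0.09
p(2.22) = 3.05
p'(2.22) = -2.16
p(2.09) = 3.39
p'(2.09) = -3.05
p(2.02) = 3.62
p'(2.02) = -3.76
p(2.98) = 2.23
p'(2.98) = -0.51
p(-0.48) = -0.31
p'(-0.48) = -0.49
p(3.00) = 2.22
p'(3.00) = -0.50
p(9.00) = 2.25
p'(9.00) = 0.11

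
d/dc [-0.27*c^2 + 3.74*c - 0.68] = 3.74 - 0.54*c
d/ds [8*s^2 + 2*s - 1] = 16*s + 2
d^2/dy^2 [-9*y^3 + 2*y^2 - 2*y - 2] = 4 - 54*y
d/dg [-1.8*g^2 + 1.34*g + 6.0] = 1.34 - 3.6*g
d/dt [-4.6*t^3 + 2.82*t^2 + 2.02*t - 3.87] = -13.8*t^2 + 5.64*t + 2.02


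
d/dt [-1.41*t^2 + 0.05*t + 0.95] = 0.05 - 2.82*t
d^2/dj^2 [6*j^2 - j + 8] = 12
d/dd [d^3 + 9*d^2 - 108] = 3*d*(d + 6)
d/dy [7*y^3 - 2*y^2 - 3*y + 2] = 21*y^2 - 4*y - 3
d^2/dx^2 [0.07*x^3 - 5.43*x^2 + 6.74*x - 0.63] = 0.42*x - 10.86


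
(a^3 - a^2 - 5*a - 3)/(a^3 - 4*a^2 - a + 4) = (a^2 - 2*a - 3)/(a^2 - 5*a + 4)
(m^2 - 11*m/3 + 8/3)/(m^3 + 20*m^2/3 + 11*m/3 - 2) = (3*m^2 - 11*m + 8)/(3*m^3 + 20*m^2 + 11*m - 6)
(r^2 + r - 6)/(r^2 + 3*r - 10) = (r + 3)/(r + 5)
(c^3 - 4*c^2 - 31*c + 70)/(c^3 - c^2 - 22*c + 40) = (c - 7)/(c - 4)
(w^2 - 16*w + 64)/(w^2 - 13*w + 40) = (w - 8)/(w - 5)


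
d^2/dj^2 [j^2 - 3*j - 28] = 2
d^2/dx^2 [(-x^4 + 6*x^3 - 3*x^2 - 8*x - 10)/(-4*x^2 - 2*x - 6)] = (4*x^6 + 6*x^5 + 21*x^4 + 80*x^3 + 66*x^2 - 246*x - 47)/(8*x^6 + 12*x^5 + 42*x^4 + 37*x^3 + 63*x^2 + 27*x + 27)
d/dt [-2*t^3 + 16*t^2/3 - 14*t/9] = -6*t^2 + 32*t/3 - 14/9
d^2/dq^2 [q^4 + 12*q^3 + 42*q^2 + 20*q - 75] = 12*q^2 + 72*q + 84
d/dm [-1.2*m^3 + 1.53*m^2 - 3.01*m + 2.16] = -3.6*m^2 + 3.06*m - 3.01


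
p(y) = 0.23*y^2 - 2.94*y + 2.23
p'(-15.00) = -9.84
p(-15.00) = 98.08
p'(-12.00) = -8.46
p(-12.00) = 70.63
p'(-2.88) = -4.26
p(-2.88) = 12.60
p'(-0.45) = -3.15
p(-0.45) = 3.60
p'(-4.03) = -4.79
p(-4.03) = 17.81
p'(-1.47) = -3.62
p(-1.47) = 7.05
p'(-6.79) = -6.06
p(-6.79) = 32.80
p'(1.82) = -2.10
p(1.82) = -2.36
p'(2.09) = -1.98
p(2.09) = -2.91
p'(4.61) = -0.82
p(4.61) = -6.44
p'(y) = 0.46*y - 2.94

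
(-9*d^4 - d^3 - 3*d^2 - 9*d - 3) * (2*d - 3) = -18*d^5 + 25*d^4 - 3*d^3 - 9*d^2 + 21*d + 9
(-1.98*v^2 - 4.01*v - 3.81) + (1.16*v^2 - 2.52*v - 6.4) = -0.82*v^2 - 6.53*v - 10.21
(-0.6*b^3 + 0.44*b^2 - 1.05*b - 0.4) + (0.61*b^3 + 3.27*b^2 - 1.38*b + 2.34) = 0.01*b^3 + 3.71*b^2 - 2.43*b + 1.94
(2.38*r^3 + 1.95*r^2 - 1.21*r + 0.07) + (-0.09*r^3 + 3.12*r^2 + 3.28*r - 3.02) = 2.29*r^3 + 5.07*r^2 + 2.07*r - 2.95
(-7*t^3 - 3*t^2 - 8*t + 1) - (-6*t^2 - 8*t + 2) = -7*t^3 + 3*t^2 - 1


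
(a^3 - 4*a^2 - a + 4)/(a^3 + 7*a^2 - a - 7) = (a - 4)/(a + 7)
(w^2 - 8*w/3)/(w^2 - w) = (w - 8/3)/(w - 1)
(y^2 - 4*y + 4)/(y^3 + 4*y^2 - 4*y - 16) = (y - 2)/(y^2 + 6*y + 8)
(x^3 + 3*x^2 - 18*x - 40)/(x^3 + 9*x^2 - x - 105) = (x^2 - 2*x - 8)/(x^2 + 4*x - 21)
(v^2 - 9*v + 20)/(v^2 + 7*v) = (v^2 - 9*v + 20)/(v*(v + 7))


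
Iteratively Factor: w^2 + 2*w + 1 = (w + 1)*(w + 1)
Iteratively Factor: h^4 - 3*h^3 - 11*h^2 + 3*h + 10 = (h + 1)*(h^3 - 4*h^2 - 7*h + 10) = (h - 1)*(h + 1)*(h^2 - 3*h - 10) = (h - 5)*(h - 1)*(h + 1)*(h + 2)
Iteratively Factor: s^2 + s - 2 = (s - 1)*(s + 2)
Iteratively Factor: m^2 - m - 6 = (m - 3)*(m + 2)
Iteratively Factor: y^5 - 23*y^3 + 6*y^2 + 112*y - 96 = (y + 4)*(y^4 - 4*y^3 - 7*y^2 + 34*y - 24) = (y - 4)*(y + 4)*(y^3 - 7*y + 6) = (y - 4)*(y - 1)*(y + 4)*(y^2 + y - 6) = (y - 4)*(y - 2)*(y - 1)*(y + 4)*(y + 3)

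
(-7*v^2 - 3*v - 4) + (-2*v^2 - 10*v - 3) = -9*v^2 - 13*v - 7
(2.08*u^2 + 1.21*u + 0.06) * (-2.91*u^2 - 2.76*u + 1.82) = -6.0528*u^4 - 9.2619*u^3 + 0.271400000000001*u^2 + 2.0366*u + 0.1092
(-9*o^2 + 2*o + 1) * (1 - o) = 9*o^3 - 11*o^2 + o + 1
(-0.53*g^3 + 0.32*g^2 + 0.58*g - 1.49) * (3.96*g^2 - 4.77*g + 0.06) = -2.0988*g^5 + 3.7953*g^4 + 0.7386*g^3 - 8.6478*g^2 + 7.1421*g - 0.0894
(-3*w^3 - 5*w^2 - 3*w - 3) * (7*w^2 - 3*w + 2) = -21*w^5 - 26*w^4 - 12*w^3 - 22*w^2 + 3*w - 6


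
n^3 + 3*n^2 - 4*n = n*(n - 1)*(n + 4)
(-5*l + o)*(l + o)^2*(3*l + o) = -15*l^4 - 32*l^3*o - 18*l^2*o^2 + o^4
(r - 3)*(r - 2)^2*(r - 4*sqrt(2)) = r^4 - 7*r^3 - 4*sqrt(2)*r^3 + 16*r^2 + 28*sqrt(2)*r^2 - 64*sqrt(2)*r - 12*r + 48*sqrt(2)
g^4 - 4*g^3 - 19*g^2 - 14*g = g*(g - 7)*(g + 1)*(g + 2)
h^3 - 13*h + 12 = (h - 3)*(h - 1)*(h + 4)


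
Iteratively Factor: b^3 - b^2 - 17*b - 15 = (b + 3)*(b^2 - 4*b - 5) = (b - 5)*(b + 3)*(b + 1)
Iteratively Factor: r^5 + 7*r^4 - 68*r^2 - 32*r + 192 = (r - 2)*(r^4 + 9*r^3 + 18*r^2 - 32*r - 96) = (r - 2)*(r + 4)*(r^3 + 5*r^2 - 2*r - 24) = (r - 2)*(r + 3)*(r + 4)*(r^2 + 2*r - 8) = (r - 2)^2*(r + 3)*(r + 4)*(r + 4)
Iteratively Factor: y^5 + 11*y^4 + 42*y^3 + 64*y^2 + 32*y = (y)*(y^4 + 11*y^3 + 42*y^2 + 64*y + 32) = y*(y + 2)*(y^3 + 9*y^2 + 24*y + 16) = y*(y + 2)*(y + 4)*(y^2 + 5*y + 4) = y*(y + 1)*(y + 2)*(y + 4)*(y + 4)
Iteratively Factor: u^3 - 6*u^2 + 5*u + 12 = (u - 4)*(u^2 - 2*u - 3) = (u - 4)*(u - 3)*(u + 1)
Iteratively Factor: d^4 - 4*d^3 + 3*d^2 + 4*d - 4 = (d - 1)*(d^3 - 3*d^2 + 4) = (d - 1)*(d + 1)*(d^2 - 4*d + 4) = (d - 2)*(d - 1)*(d + 1)*(d - 2)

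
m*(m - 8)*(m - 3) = m^3 - 11*m^2 + 24*m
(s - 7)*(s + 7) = s^2 - 49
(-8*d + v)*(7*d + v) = -56*d^2 - d*v + v^2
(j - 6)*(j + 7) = j^2 + j - 42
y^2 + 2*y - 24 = (y - 4)*(y + 6)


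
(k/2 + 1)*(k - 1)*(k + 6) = k^3/2 + 7*k^2/2 + 2*k - 6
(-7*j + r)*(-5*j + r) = 35*j^2 - 12*j*r + r^2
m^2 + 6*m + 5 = (m + 1)*(m + 5)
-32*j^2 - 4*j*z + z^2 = (-8*j + z)*(4*j + z)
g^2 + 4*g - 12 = (g - 2)*(g + 6)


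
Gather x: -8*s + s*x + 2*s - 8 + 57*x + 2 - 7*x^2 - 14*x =-6*s - 7*x^2 + x*(s + 43) - 6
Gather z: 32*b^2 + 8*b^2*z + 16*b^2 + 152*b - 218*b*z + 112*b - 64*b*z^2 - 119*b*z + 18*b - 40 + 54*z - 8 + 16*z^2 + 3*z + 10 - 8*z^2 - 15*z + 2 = 48*b^2 + 282*b + z^2*(8 - 64*b) + z*(8*b^2 - 337*b + 42) - 36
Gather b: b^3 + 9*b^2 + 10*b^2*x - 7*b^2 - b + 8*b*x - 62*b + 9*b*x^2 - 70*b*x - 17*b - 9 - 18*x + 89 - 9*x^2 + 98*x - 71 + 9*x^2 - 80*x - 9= b^3 + b^2*(10*x + 2) + b*(9*x^2 - 62*x - 80)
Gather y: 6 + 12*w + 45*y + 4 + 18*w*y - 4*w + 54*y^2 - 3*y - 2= 8*w + 54*y^2 + y*(18*w + 42) + 8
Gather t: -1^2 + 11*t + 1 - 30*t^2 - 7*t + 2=-30*t^2 + 4*t + 2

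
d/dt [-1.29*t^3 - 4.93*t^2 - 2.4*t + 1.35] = -3.87*t^2 - 9.86*t - 2.4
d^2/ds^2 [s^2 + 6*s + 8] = 2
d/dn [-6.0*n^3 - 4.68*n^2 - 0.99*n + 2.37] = -18.0*n^2 - 9.36*n - 0.99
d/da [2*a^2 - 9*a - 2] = 4*a - 9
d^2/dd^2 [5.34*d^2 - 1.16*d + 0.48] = 10.6800000000000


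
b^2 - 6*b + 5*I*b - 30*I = (b - 6)*(b + 5*I)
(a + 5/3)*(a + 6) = a^2 + 23*a/3 + 10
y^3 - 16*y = y*(y - 4)*(y + 4)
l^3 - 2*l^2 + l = l*(l - 1)^2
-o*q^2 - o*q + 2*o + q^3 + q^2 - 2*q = (-o + q)*(q - 1)*(q + 2)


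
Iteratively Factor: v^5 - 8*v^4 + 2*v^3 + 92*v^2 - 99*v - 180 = (v - 4)*(v^4 - 4*v^3 - 14*v^2 + 36*v + 45) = (v - 4)*(v + 1)*(v^3 - 5*v^2 - 9*v + 45) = (v - 5)*(v - 4)*(v + 1)*(v^2 - 9) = (v - 5)*(v - 4)*(v - 3)*(v + 1)*(v + 3)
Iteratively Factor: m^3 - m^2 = (m - 1)*(m^2) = m*(m - 1)*(m)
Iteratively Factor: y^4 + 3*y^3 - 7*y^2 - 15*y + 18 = (y + 3)*(y^3 - 7*y + 6) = (y + 3)^2*(y^2 - 3*y + 2) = (y - 1)*(y + 3)^2*(y - 2)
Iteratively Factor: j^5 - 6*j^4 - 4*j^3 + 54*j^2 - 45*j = (j + 3)*(j^4 - 9*j^3 + 23*j^2 - 15*j) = (j - 3)*(j + 3)*(j^3 - 6*j^2 + 5*j) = (j - 5)*(j - 3)*(j + 3)*(j^2 - j) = j*(j - 5)*(j - 3)*(j + 3)*(j - 1)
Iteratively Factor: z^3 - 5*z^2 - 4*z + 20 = (z + 2)*(z^2 - 7*z + 10) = (z - 2)*(z + 2)*(z - 5)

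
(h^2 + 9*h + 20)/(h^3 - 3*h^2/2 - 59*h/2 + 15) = 2*(h + 4)/(2*h^2 - 13*h + 6)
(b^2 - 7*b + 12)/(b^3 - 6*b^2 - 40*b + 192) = (b - 3)/(b^2 - 2*b - 48)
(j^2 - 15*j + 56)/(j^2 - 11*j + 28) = (j - 8)/(j - 4)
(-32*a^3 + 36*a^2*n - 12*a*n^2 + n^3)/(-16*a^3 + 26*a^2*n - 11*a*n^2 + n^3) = (2*a - n)/(a - n)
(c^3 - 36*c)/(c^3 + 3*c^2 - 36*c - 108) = c/(c + 3)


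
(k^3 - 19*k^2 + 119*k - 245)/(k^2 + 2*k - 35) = (k^2 - 14*k + 49)/(k + 7)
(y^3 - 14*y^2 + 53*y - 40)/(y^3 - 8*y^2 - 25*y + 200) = (y - 1)/(y + 5)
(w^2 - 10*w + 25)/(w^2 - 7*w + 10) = (w - 5)/(w - 2)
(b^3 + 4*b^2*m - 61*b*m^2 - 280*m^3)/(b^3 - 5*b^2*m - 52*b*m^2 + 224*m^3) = (b + 5*m)/(b - 4*m)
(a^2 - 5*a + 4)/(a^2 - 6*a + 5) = (a - 4)/(a - 5)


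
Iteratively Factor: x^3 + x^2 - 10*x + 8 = (x - 1)*(x^2 + 2*x - 8) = (x - 1)*(x + 4)*(x - 2)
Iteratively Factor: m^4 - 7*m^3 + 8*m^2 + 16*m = (m)*(m^3 - 7*m^2 + 8*m + 16) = m*(m - 4)*(m^2 - 3*m - 4) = m*(m - 4)^2*(m + 1)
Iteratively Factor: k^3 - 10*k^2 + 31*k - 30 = (k - 3)*(k^2 - 7*k + 10) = (k - 3)*(k - 2)*(k - 5)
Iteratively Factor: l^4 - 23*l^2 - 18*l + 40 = (l + 4)*(l^3 - 4*l^2 - 7*l + 10) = (l - 1)*(l + 4)*(l^2 - 3*l - 10) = (l - 1)*(l + 2)*(l + 4)*(l - 5)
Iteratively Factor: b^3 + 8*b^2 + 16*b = (b + 4)*(b^2 + 4*b) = (b + 4)^2*(b)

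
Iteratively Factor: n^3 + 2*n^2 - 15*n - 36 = (n + 3)*(n^2 - n - 12) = (n + 3)^2*(n - 4)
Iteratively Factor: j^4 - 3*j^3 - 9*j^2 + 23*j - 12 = (j - 4)*(j^3 + j^2 - 5*j + 3) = (j - 4)*(j - 1)*(j^2 + 2*j - 3) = (j - 4)*(j - 1)^2*(j + 3)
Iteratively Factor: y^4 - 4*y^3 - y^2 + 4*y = (y)*(y^3 - 4*y^2 - y + 4) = y*(y + 1)*(y^2 - 5*y + 4) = y*(y - 1)*(y + 1)*(y - 4)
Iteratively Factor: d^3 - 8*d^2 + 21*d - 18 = (d - 3)*(d^2 - 5*d + 6) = (d - 3)^2*(d - 2)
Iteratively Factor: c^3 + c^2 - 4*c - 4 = (c + 2)*(c^2 - c - 2) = (c - 2)*(c + 2)*(c + 1)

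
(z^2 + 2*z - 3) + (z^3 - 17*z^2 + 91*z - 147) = z^3 - 16*z^2 + 93*z - 150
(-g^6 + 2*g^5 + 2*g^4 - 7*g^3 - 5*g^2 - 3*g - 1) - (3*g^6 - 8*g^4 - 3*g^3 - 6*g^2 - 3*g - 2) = -4*g^6 + 2*g^5 + 10*g^4 - 4*g^3 + g^2 + 1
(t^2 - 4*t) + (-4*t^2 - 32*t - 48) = -3*t^2 - 36*t - 48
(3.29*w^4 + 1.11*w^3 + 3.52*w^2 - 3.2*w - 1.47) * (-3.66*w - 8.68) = -12.0414*w^5 - 32.6198*w^4 - 22.518*w^3 - 18.8416*w^2 + 33.1562*w + 12.7596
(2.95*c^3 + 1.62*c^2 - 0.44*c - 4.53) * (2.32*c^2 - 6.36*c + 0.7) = 6.844*c^5 - 15.0036*c^4 - 9.259*c^3 - 6.5772*c^2 + 28.5028*c - 3.171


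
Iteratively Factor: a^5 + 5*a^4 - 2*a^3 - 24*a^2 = (a + 3)*(a^4 + 2*a^3 - 8*a^2) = (a + 3)*(a + 4)*(a^3 - 2*a^2) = a*(a + 3)*(a + 4)*(a^2 - 2*a) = a*(a - 2)*(a + 3)*(a + 4)*(a)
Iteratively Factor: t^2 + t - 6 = (t + 3)*(t - 2)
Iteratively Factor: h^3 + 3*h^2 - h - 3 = (h + 3)*(h^2 - 1) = (h + 1)*(h + 3)*(h - 1)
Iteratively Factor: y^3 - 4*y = (y)*(y^2 - 4) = y*(y - 2)*(y + 2)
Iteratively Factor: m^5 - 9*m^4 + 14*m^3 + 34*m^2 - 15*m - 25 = (m + 1)*(m^4 - 10*m^3 + 24*m^2 + 10*m - 25) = (m - 5)*(m + 1)*(m^3 - 5*m^2 - m + 5) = (m - 5)*(m + 1)^2*(m^2 - 6*m + 5) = (m - 5)^2*(m + 1)^2*(m - 1)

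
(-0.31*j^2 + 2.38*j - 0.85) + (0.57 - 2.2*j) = -0.31*j^2 + 0.18*j - 0.28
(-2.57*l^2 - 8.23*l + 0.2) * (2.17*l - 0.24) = -5.5769*l^3 - 17.2423*l^2 + 2.4092*l - 0.048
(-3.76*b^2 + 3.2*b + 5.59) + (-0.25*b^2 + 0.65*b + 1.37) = -4.01*b^2 + 3.85*b + 6.96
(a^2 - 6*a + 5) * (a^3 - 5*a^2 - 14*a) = a^5 - 11*a^4 + 21*a^3 + 59*a^2 - 70*a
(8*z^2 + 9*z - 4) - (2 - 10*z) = 8*z^2 + 19*z - 6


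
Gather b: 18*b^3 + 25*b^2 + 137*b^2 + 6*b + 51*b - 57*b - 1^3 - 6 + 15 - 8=18*b^3 + 162*b^2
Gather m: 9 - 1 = 8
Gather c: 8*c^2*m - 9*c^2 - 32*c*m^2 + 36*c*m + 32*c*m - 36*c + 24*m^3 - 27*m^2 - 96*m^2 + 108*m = c^2*(8*m - 9) + c*(-32*m^2 + 68*m - 36) + 24*m^3 - 123*m^2 + 108*m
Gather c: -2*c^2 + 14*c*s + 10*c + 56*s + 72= -2*c^2 + c*(14*s + 10) + 56*s + 72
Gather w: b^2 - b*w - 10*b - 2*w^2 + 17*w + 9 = b^2 - 10*b - 2*w^2 + w*(17 - b) + 9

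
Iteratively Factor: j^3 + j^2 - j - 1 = (j + 1)*(j^2 - 1) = (j - 1)*(j + 1)*(j + 1)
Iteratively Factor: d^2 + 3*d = (d)*(d + 3)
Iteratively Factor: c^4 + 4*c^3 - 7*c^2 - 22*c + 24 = (c - 1)*(c^3 + 5*c^2 - 2*c - 24) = (c - 1)*(c + 3)*(c^2 + 2*c - 8) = (c - 2)*(c - 1)*(c + 3)*(c + 4)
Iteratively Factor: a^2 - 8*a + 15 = (a - 3)*(a - 5)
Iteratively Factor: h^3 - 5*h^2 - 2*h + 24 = (h - 3)*(h^2 - 2*h - 8) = (h - 3)*(h + 2)*(h - 4)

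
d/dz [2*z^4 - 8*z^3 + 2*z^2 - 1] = 4*z*(2*z^2 - 6*z + 1)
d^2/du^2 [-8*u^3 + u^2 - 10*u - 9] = 2 - 48*u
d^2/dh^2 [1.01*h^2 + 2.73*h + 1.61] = 2.02000000000000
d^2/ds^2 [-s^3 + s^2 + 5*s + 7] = 2 - 6*s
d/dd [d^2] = 2*d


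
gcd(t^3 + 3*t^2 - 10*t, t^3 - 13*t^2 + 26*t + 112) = 1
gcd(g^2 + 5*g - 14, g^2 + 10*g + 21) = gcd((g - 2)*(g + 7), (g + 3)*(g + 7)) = g + 7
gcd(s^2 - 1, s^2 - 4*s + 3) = s - 1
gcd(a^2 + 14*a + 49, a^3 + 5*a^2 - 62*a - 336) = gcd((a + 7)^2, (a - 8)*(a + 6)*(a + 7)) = a + 7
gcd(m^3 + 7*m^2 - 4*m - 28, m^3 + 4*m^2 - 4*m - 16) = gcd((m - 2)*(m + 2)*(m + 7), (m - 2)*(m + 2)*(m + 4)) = m^2 - 4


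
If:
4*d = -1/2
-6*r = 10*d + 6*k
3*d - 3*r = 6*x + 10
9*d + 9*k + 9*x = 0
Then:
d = -1/8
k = 47/36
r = -79/72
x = -85/72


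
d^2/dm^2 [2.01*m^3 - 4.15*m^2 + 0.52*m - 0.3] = 12.06*m - 8.3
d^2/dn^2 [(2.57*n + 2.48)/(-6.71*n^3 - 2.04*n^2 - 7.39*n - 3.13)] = (-694.271622*n^5 - 1550.992344*n^4 - 309.66967*n^3 - 152.066748*n^2 + 186.64908*n - 120.313626)/(302.111711*n^9 + 275.547492*n^8 + 1081.957305*n^7 + 1038.209619*n^6 + 1448.672397*n^5 + 1304.545458*n^4 + 883.914784*n^3 + 572.764647*n^2 + 217.197273*n + 30.664297)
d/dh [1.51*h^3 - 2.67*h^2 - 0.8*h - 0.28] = 4.53*h^2 - 5.34*h - 0.8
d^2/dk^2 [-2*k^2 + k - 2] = -4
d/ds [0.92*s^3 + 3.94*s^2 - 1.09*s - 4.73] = 2.76*s^2 + 7.88*s - 1.09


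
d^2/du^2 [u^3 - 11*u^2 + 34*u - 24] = 6*u - 22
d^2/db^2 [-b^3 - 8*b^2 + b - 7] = -6*b - 16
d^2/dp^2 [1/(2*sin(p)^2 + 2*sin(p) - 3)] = 2*(-8*sin(p)^4 - 6*sin(p)^3 - 2*sin(p)^2 + 9*sin(p) + 10)/(2*sin(p) - cos(2*p) - 2)^3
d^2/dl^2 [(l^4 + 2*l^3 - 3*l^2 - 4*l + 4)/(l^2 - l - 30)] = 2*(l^6 - 3*l^5 - 87*l^4 + 295*l^3 + 5322*l^2 + 5028*l - 2456)/(l^6 - 3*l^5 - 87*l^4 + 179*l^3 + 2610*l^2 - 2700*l - 27000)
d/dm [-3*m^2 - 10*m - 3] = -6*m - 10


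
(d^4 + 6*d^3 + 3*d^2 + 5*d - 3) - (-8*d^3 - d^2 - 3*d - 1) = d^4 + 14*d^3 + 4*d^2 + 8*d - 2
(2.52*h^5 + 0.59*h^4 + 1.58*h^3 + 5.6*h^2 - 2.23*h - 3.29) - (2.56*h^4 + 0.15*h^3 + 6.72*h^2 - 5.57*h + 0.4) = 2.52*h^5 - 1.97*h^4 + 1.43*h^3 - 1.12*h^2 + 3.34*h - 3.69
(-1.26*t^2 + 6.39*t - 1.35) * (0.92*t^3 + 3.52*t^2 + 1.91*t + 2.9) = -1.1592*t^5 + 1.4436*t^4 + 18.8442*t^3 + 3.7989*t^2 + 15.9525*t - 3.915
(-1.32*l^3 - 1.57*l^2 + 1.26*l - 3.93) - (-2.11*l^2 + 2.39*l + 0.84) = -1.32*l^3 + 0.54*l^2 - 1.13*l - 4.77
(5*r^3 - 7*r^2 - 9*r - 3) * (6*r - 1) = 30*r^4 - 47*r^3 - 47*r^2 - 9*r + 3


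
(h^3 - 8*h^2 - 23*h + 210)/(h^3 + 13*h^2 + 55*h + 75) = (h^2 - 13*h + 42)/(h^2 + 8*h + 15)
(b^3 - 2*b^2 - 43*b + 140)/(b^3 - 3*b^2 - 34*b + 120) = (b + 7)/(b + 6)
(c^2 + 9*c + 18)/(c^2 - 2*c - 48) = (c + 3)/(c - 8)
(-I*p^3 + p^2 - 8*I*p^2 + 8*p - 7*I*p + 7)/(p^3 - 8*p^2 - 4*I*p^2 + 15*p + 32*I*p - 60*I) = (-I*p^3 + p^2*(1 - 8*I) + p*(8 - 7*I) + 7)/(p^3 - 4*p^2*(2 + I) + p*(15 + 32*I) - 60*I)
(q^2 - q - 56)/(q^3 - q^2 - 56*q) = 1/q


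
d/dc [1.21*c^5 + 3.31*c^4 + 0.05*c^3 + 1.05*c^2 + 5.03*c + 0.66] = 6.05*c^4 + 13.24*c^3 + 0.15*c^2 + 2.1*c + 5.03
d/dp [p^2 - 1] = 2*p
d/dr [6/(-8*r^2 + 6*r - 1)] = 12*(8*r - 3)/(8*r^2 - 6*r + 1)^2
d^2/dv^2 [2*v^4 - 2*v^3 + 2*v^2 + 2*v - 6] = 24*v^2 - 12*v + 4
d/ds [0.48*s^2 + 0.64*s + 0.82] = 0.96*s + 0.64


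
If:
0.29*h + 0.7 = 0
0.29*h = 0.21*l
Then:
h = -2.41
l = -3.33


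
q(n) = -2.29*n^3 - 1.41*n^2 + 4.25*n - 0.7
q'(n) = -6.87*n^2 - 2.82*n + 4.25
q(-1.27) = -3.68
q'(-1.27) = -3.25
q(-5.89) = 393.28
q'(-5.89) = -217.47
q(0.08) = -0.37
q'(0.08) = 3.98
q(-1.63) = -1.46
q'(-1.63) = -9.41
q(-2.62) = 19.67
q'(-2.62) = -35.52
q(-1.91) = 2.00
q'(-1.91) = -15.43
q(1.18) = -1.41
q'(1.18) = -8.64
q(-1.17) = -3.93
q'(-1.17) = -1.85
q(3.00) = -62.47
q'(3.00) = -66.04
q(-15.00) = 7347.05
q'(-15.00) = -1499.20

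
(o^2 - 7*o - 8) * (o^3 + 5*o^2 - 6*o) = o^5 - 2*o^4 - 49*o^3 + 2*o^2 + 48*o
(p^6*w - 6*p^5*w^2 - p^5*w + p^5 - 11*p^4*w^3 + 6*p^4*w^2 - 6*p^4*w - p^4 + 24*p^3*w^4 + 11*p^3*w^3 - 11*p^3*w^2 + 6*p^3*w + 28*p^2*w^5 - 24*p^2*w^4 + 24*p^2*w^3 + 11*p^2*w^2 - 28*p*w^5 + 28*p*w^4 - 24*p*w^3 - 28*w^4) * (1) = p^6*w - 6*p^5*w^2 - p^5*w + p^5 - 11*p^4*w^3 + 6*p^4*w^2 - 6*p^4*w - p^4 + 24*p^3*w^4 + 11*p^3*w^3 - 11*p^3*w^2 + 6*p^3*w + 28*p^2*w^5 - 24*p^2*w^4 + 24*p^2*w^3 + 11*p^2*w^2 - 28*p*w^5 + 28*p*w^4 - 24*p*w^3 - 28*w^4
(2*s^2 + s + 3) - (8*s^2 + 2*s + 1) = -6*s^2 - s + 2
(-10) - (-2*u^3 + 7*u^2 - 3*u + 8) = 2*u^3 - 7*u^2 + 3*u - 18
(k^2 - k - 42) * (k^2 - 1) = k^4 - k^3 - 43*k^2 + k + 42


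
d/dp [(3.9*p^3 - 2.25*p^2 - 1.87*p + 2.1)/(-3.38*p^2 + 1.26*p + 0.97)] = (-13.182*p^4 + 9.828*p^3 + 2.1934*p^2 + 9.831*p - 4.4599)/(11.4244*p^4 - 8.5176*p^3 - 4.9696*p^2 + 2.4444*p + 0.9409)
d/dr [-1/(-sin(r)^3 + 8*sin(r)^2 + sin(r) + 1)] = (-3*sin(r)^2 + 16*sin(r) + 1)*cos(r)/(sin(r)*cos(r)^2 - 8*cos(r)^2 + 9)^2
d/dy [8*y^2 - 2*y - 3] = 16*y - 2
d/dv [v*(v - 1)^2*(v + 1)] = 4*v^3 - 3*v^2 - 2*v + 1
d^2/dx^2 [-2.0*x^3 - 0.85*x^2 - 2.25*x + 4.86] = -12.0*x - 1.7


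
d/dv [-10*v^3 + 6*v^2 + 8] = 6*v*(2 - 5*v)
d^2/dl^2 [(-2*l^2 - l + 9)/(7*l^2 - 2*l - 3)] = 2*(-77*l^3 + 1197*l^2 - 441*l + 213)/(343*l^6 - 294*l^5 - 357*l^4 + 244*l^3 + 153*l^2 - 54*l - 27)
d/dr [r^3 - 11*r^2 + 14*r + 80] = 3*r^2 - 22*r + 14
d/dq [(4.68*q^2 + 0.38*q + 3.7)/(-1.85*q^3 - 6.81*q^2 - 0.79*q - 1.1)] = (8.658*q^4 + 1.40599999999999*q^3 + 19.4256*q^2 + 40.098*q + 2.505)/(3.4225*q^6 + 25.197*q^5 + 49.2991*q^4 + 14.8298*q^3 + 15.6061*q^2 + 1.738*q + 1.21)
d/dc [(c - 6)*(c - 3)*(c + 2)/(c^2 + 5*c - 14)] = (c^4 + 10*c^3 - 77*c^2 + 124*c - 180)/(c^4 + 10*c^3 - 3*c^2 - 140*c + 196)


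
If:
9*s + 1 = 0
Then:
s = -1/9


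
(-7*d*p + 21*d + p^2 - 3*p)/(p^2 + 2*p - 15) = (-7*d + p)/(p + 5)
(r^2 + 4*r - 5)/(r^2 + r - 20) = (r - 1)/(r - 4)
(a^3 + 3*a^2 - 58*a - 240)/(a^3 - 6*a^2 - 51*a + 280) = (a^2 + 11*a + 30)/(a^2 + 2*a - 35)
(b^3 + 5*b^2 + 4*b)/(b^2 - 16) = b*(b + 1)/(b - 4)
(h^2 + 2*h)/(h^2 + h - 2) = h/(h - 1)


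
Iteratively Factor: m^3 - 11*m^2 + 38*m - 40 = (m - 4)*(m^2 - 7*m + 10) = (m - 4)*(m - 2)*(m - 5)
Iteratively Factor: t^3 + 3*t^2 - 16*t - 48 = (t - 4)*(t^2 + 7*t + 12) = (t - 4)*(t + 4)*(t + 3)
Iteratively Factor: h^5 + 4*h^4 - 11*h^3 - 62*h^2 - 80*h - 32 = (h + 2)*(h^4 + 2*h^3 - 15*h^2 - 32*h - 16) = (h - 4)*(h + 2)*(h^3 + 6*h^2 + 9*h + 4) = (h - 4)*(h + 2)*(h + 4)*(h^2 + 2*h + 1) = (h - 4)*(h + 1)*(h + 2)*(h + 4)*(h + 1)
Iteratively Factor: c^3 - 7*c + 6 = (c - 1)*(c^2 + c - 6) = (c - 1)*(c + 3)*(c - 2)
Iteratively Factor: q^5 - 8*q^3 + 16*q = (q + 2)*(q^4 - 2*q^3 - 4*q^2 + 8*q) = q*(q + 2)*(q^3 - 2*q^2 - 4*q + 8) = q*(q - 2)*(q + 2)*(q^2 - 4) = q*(q - 2)^2*(q + 2)*(q + 2)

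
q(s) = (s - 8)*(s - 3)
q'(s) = 2*s - 11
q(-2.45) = 56.95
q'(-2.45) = -15.90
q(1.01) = 13.91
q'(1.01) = -8.98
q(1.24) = 11.90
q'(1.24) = -8.52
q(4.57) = -5.39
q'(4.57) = -1.86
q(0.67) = 17.08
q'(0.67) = -9.66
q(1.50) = 9.75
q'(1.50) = -8.00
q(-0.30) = 27.39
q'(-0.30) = -11.60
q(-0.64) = 31.45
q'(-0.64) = -12.28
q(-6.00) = 126.00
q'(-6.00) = -23.00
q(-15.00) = 414.00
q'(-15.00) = -41.00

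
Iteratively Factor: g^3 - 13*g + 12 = (g - 3)*(g^2 + 3*g - 4) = (g - 3)*(g - 1)*(g + 4)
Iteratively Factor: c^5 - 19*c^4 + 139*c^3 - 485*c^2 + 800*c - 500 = (c - 5)*(c^4 - 14*c^3 + 69*c^2 - 140*c + 100) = (c - 5)^2*(c^3 - 9*c^2 + 24*c - 20) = (c - 5)^2*(c - 2)*(c^2 - 7*c + 10) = (c - 5)^2*(c - 2)^2*(c - 5)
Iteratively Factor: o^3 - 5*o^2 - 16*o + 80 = (o - 5)*(o^2 - 16) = (o - 5)*(o + 4)*(o - 4)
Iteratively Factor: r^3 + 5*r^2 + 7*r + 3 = (r + 1)*(r^2 + 4*r + 3) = (r + 1)^2*(r + 3)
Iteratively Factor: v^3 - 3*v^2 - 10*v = (v)*(v^2 - 3*v - 10) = v*(v - 5)*(v + 2)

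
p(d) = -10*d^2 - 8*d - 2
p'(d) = -20*d - 8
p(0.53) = -9.05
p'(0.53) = -18.60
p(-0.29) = -0.52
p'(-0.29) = -2.20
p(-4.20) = -144.80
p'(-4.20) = 76.00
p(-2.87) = -61.41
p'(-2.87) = 49.40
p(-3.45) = -93.42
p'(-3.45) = 61.00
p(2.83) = -104.73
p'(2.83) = -64.60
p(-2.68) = -52.38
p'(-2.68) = 45.60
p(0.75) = -13.62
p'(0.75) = -23.00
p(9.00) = -884.00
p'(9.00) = -188.00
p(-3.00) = -68.00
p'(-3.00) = 52.00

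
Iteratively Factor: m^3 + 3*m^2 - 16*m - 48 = (m - 4)*(m^2 + 7*m + 12) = (m - 4)*(m + 4)*(m + 3)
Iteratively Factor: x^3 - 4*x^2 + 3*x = (x - 3)*(x^2 - x) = (x - 3)*(x - 1)*(x)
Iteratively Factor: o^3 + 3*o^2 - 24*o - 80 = (o + 4)*(o^2 - o - 20) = (o + 4)^2*(o - 5)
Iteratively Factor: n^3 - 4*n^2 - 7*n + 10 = (n + 2)*(n^2 - 6*n + 5) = (n - 5)*(n + 2)*(n - 1)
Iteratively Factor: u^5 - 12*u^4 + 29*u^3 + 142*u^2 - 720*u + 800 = (u - 2)*(u^4 - 10*u^3 + 9*u^2 + 160*u - 400) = (u - 4)*(u - 2)*(u^3 - 6*u^2 - 15*u + 100) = (u - 5)*(u - 4)*(u - 2)*(u^2 - u - 20) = (u - 5)^2*(u - 4)*(u - 2)*(u + 4)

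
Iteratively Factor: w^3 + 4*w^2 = (w + 4)*(w^2) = w*(w + 4)*(w)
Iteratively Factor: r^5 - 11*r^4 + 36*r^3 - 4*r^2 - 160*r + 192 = (r + 2)*(r^4 - 13*r^3 + 62*r^2 - 128*r + 96) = (r - 2)*(r + 2)*(r^3 - 11*r^2 + 40*r - 48) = (r - 3)*(r - 2)*(r + 2)*(r^2 - 8*r + 16) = (r - 4)*(r - 3)*(r - 2)*(r + 2)*(r - 4)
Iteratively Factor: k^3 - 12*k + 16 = (k - 2)*(k^2 + 2*k - 8) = (k - 2)^2*(k + 4)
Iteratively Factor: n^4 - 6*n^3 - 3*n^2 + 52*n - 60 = (n - 5)*(n^3 - n^2 - 8*n + 12) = (n - 5)*(n - 2)*(n^2 + n - 6) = (n - 5)*(n - 2)*(n + 3)*(n - 2)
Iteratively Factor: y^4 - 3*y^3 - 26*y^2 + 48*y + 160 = (y + 4)*(y^3 - 7*y^2 + 2*y + 40) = (y - 5)*(y + 4)*(y^2 - 2*y - 8) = (y - 5)*(y - 4)*(y + 4)*(y + 2)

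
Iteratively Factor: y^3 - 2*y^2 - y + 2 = (y - 2)*(y^2 - 1) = (y - 2)*(y + 1)*(y - 1)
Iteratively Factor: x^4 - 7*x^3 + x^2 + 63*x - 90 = (x - 3)*(x^3 - 4*x^2 - 11*x + 30) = (x - 5)*(x - 3)*(x^2 + x - 6) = (x - 5)*(x - 3)*(x + 3)*(x - 2)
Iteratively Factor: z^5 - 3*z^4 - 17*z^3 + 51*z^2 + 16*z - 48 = (z + 1)*(z^4 - 4*z^3 - 13*z^2 + 64*z - 48) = (z - 4)*(z + 1)*(z^3 - 13*z + 12) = (z - 4)*(z - 3)*(z + 1)*(z^2 + 3*z - 4) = (z - 4)*(z - 3)*(z - 1)*(z + 1)*(z + 4)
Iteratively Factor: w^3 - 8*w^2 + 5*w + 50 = (w + 2)*(w^2 - 10*w + 25) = (w - 5)*(w + 2)*(w - 5)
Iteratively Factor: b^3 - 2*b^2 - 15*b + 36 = (b + 4)*(b^2 - 6*b + 9) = (b - 3)*(b + 4)*(b - 3)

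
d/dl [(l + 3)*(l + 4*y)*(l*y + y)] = y*(3*l^2 + 8*l*y + 8*l + 16*y + 3)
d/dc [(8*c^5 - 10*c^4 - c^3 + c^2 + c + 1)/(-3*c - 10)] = (-96*c^5 - 310*c^4 + 406*c^3 + 27*c^2 - 20*c - 7)/(9*c^2 + 60*c + 100)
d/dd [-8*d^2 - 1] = -16*d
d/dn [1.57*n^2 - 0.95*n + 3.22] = 3.14*n - 0.95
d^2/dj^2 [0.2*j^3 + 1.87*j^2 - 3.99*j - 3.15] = 1.2*j + 3.74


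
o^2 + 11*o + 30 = (o + 5)*(o + 6)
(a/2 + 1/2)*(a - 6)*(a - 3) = a^3/2 - 4*a^2 + 9*a/2 + 9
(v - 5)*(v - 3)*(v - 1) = v^3 - 9*v^2 + 23*v - 15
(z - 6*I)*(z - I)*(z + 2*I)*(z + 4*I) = z^4 - I*z^3 + 28*z^2 + 20*I*z + 48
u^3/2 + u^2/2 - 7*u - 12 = (u/2 + 1)*(u - 4)*(u + 3)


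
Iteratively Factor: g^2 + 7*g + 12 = (g + 3)*(g + 4)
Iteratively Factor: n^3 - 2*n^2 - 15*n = (n + 3)*(n^2 - 5*n) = (n - 5)*(n + 3)*(n)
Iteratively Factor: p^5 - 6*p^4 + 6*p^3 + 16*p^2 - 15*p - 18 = (p - 3)*(p^4 - 3*p^3 - 3*p^2 + 7*p + 6) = (p - 3)*(p + 1)*(p^3 - 4*p^2 + p + 6) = (p - 3)^2*(p + 1)*(p^2 - p - 2) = (p - 3)^2*(p - 2)*(p + 1)*(p + 1)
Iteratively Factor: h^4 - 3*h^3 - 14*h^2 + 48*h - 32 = (h - 1)*(h^3 - 2*h^2 - 16*h + 32) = (h - 1)*(h + 4)*(h^2 - 6*h + 8) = (h - 4)*(h - 1)*(h + 4)*(h - 2)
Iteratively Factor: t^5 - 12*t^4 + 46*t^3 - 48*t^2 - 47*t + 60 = (t - 1)*(t^4 - 11*t^3 + 35*t^2 - 13*t - 60) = (t - 3)*(t - 1)*(t^3 - 8*t^2 + 11*t + 20) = (t - 4)*(t - 3)*(t - 1)*(t^2 - 4*t - 5) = (t - 4)*(t - 3)*(t - 1)*(t + 1)*(t - 5)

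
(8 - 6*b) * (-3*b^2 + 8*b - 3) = 18*b^3 - 72*b^2 + 82*b - 24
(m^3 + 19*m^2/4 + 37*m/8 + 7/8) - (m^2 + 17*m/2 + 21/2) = m^3 + 15*m^2/4 - 31*m/8 - 77/8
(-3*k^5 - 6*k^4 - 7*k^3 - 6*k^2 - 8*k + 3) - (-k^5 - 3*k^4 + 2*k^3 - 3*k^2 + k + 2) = -2*k^5 - 3*k^4 - 9*k^3 - 3*k^2 - 9*k + 1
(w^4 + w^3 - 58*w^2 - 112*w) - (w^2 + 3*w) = w^4 + w^3 - 59*w^2 - 115*w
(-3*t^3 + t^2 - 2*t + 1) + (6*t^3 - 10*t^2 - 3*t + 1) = 3*t^3 - 9*t^2 - 5*t + 2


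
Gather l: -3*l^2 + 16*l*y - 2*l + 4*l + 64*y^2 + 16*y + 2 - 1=-3*l^2 + l*(16*y + 2) + 64*y^2 + 16*y + 1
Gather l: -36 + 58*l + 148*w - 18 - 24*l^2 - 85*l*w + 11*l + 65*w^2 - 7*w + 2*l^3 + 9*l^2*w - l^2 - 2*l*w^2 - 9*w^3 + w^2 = 2*l^3 + l^2*(9*w - 25) + l*(-2*w^2 - 85*w + 69) - 9*w^3 + 66*w^2 + 141*w - 54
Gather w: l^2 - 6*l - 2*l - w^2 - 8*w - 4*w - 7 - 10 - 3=l^2 - 8*l - w^2 - 12*w - 20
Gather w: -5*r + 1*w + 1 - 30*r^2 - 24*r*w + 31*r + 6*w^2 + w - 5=-30*r^2 + 26*r + 6*w^2 + w*(2 - 24*r) - 4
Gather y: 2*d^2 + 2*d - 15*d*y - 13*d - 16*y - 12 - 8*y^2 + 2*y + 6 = 2*d^2 - 11*d - 8*y^2 + y*(-15*d - 14) - 6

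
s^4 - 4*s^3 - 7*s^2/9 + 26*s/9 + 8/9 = (s - 4)*(s - 1)*(s + 1/3)*(s + 2/3)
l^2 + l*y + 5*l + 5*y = (l + 5)*(l + y)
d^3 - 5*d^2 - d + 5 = (d - 5)*(d - 1)*(d + 1)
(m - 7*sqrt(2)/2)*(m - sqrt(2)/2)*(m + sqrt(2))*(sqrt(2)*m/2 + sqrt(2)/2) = sqrt(2)*m^4/2 - 3*m^3 + sqrt(2)*m^3/2 - 9*sqrt(2)*m^2/4 - 3*m^2 - 9*sqrt(2)*m/4 + 7*m/2 + 7/2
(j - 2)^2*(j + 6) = j^3 + 2*j^2 - 20*j + 24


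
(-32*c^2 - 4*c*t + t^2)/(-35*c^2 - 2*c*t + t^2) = (32*c^2 + 4*c*t - t^2)/(35*c^2 + 2*c*t - t^2)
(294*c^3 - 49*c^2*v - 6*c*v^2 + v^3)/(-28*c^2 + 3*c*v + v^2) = (42*c^2 - 13*c*v + v^2)/(-4*c + v)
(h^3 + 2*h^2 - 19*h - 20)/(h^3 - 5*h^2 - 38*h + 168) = (h^2 + 6*h + 5)/(h^2 - h - 42)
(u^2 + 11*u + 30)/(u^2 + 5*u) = (u + 6)/u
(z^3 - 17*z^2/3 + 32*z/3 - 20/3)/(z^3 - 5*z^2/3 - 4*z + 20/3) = (z - 2)/(z + 2)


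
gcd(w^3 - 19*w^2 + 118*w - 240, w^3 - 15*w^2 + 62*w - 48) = w^2 - 14*w + 48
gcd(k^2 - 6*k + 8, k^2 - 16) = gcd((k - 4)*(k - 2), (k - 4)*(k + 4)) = k - 4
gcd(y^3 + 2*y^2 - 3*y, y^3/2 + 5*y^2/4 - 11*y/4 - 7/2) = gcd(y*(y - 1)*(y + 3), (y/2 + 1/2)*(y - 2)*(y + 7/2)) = 1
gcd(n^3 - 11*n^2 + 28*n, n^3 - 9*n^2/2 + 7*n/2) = n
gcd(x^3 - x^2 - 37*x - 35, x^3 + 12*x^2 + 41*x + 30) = x^2 + 6*x + 5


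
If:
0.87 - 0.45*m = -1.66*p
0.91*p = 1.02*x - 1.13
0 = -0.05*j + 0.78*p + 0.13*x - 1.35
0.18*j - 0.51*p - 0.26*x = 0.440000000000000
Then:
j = 12.46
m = 9.46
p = 2.04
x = 2.93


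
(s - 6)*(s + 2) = s^2 - 4*s - 12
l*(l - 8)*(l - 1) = l^3 - 9*l^2 + 8*l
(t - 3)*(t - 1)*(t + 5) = t^3 + t^2 - 17*t + 15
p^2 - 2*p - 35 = (p - 7)*(p + 5)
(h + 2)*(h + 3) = h^2 + 5*h + 6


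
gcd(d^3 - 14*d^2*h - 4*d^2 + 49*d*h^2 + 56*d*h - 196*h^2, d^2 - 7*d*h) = d - 7*h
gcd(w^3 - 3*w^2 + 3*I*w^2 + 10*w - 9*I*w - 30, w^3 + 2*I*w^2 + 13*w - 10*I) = w^2 + 3*I*w + 10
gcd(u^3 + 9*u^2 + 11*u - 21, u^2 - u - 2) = 1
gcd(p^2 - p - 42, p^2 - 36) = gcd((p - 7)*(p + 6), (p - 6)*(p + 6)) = p + 6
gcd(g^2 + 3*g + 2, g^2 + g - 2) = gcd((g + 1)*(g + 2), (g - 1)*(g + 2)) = g + 2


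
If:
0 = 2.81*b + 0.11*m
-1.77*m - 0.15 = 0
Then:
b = 0.00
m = -0.08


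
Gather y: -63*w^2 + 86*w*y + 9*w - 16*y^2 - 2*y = -63*w^2 + 9*w - 16*y^2 + y*(86*w - 2)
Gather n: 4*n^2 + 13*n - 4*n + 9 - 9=4*n^2 + 9*n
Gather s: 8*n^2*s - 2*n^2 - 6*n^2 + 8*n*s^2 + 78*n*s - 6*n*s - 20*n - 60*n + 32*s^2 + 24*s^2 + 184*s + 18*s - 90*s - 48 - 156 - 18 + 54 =-8*n^2 - 80*n + s^2*(8*n + 56) + s*(8*n^2 + 72*n + 112) - 168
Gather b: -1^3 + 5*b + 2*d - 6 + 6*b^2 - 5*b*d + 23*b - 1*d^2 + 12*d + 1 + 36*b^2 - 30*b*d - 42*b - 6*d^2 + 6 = 42*b^2 + b*(-35*d - 14) - 7*d^2 + 14*d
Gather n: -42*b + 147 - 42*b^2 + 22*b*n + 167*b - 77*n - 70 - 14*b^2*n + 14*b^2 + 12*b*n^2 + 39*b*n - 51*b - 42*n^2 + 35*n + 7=-28*b^2 + 74*b + n^2*(12*b - 42) + n*(-14*b^2 + 61*b - 42) + 84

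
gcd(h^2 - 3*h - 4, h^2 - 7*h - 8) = h + 1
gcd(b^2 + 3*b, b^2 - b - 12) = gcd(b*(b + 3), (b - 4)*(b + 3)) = b + 3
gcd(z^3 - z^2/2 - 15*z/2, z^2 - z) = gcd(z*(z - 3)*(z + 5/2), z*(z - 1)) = z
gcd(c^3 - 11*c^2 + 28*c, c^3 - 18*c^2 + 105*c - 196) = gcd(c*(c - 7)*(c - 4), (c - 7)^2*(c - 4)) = c^2 - 11*c + 28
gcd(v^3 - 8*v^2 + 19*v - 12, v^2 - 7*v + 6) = v - 1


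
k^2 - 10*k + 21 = (k - 7)*(k - 3)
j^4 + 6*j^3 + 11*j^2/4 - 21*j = j*(j - 3/2)*(j + 7/2)*(j + 4)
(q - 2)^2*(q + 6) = q^3 + 2*q^2 - 20*q + 24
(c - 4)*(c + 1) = c^2 - 3*c - 4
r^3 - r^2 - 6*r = r*(r - 3)*(r + 2)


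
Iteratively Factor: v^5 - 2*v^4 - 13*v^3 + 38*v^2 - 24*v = (v)*(v^4 - 2*v^3 - 13*v^2 + 38*v - 24) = v*(v + 4)*(v^3 - 6*v^2 + 11*v - 6) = v*(v - 3)*(v + 4)*(v^2 - 3*v + 2) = v*(v - 3)*(v - 2)*(v + 4)*(v - 1)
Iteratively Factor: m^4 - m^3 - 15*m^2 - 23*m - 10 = (m + 1)*(m^3 - 2*m^2 - 13*m - 10) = (m + 1)*(m + 2)*(m^2 - 4*m - 5) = (m - 5)*(m + 1)*(m + 2)*(m + 1)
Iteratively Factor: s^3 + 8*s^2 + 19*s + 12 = (s + 4)*(s^2 + 4*s + 3) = (s + 3)*(s + 4)*(s + 1)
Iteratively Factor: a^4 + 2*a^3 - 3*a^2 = (a - 1)*(a^3 + 3*a^2) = (a - 1)*(a + 3)*(a^2) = a*(a - 1)*(a + 3)*(a)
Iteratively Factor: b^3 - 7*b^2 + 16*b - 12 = (b - 2)*(b^2 - 5*b + 6) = (b - 3)*(b - 2)*(b - 2)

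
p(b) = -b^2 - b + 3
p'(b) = -2*b - 1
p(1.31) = -0.03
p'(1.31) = -3.62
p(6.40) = -44.36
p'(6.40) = -13.80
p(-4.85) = -15.67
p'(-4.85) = 8.70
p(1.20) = 0.36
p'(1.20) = -3.40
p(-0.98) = 3.02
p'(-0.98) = 0.96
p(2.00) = -3.00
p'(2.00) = -5.00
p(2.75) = -7.31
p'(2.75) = -6.50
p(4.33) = -20.08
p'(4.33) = -9.66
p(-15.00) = -207.00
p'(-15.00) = 29.00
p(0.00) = 3.00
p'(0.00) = -1.00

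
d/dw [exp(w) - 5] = exp(w)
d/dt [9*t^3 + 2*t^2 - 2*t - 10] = 27*t^2 + 4*t - 2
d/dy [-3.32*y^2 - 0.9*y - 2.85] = -6.64*y - 0.9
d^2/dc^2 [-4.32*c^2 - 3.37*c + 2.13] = -8.64000000000000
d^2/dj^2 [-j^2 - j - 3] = -2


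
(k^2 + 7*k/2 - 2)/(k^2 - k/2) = (k + 4)/k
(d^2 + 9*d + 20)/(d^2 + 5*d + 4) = (d + 5)/(d + 1)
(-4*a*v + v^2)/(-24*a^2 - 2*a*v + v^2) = v*(4*a - v)/(24*a^2 + 2*a*v - v^2)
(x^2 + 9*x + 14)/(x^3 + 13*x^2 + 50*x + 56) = 1/(x + 4)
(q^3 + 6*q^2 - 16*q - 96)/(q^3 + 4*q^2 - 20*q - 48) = (q + 4)/(q + 2)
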